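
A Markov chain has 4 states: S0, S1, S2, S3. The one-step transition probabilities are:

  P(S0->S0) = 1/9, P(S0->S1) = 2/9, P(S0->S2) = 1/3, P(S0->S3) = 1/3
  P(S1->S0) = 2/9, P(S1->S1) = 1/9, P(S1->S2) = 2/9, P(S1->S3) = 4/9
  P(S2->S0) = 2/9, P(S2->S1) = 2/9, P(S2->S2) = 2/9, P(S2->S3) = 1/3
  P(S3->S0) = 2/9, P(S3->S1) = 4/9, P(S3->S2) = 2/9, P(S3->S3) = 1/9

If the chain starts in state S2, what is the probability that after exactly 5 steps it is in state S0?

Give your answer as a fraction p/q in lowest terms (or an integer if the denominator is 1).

Answer: 11810/59049

Derivation:
Computing P^5 by repeated multiplication:
P^1 =
  S0: [1/9, 2/9, 1/3, 1/3]
  S1: [2/9, 1/9, 2/9, 4/9]
  S2: [2/9, 2/9, 2/9, 1/3]
  S3: [2/9, 4/9, 2/9, 1/9]
P^2 =
  S0: [17/81, 22/81, 19/81, 23/81]
  S1: [16/81, 25/81, 20/81, 20/81]
  S2: [16/81, 22/81, 20/81, 23/81]
  S3: [16/81, 16/81, 20/81, 29/81]
P^3 =
  S0: [145/729, 62/243, 179/729, 73/243]
  S1: [146/729, 59/243, 178/729, 76/243]
  S2: [146/729, 62/243, 178/729, 73/243]
  S3: [146/729, 68/243, 178/729, 67/243]
P^4 =
  S0: [1313/6561, 190/729, 1603/6561, 215/729]
  S1: [1312/6561, 193/729, 1604/6561, 212/729]
  S2: [1312/6561, 190/729, 1604/6561, 215/729]
  S3: [1312/6561, 184/729, 1604/6561, 221/729]
P^5 =
  S0: [11809/59049, 566/2187, 14435/59049, 649/2187]
  S1: [11810/59049, 563/2187, 14434/59049, 652/2187]
  S2: [11810/59049, 566/2187, 14434/59049, 649/2187]
  S3: [11810/59049, 572/2187, 14434/59049, 643/2187]

(P^5)[S2 -> S0] = 11810/59049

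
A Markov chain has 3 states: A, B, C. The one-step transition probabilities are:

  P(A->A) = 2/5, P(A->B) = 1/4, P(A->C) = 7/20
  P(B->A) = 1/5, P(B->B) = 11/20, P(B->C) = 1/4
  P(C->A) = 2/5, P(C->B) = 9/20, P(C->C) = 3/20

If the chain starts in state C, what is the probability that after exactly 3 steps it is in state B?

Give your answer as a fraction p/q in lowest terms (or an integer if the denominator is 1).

Computing P^3 by repeated multiplication:
P^1 =
  A: [2/5, 1/4, 7/20]
  B: [1/5, 11/20, 1/4]
  C: [2/5, 9/20, 3/20]
P^2 =
  A: [7/20, 79/200, 51/200]
  B: [29/100, 93/200, 49/200]
  C: [31/100, 83/200, 11/40]
P^3 =
  A: [321/1000, 839/2000, 519/2000]
  B: [307/1000, 877/2000, 509/2000]
  C: [317/1000, 859/2000, 507/2000]

(P^3)[C -> B] = 859/2000

Answer: 859/2000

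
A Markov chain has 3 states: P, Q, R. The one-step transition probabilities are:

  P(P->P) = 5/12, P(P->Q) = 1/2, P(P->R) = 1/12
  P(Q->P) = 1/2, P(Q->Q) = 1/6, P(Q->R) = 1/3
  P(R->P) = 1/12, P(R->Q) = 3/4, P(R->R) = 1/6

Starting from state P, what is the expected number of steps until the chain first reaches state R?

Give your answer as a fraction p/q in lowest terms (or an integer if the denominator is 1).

Let h_i = expected steps to first reach R from state i.
Boundary: h_R = 0.
First-step equations for the other states:
  h_P = 1 + 5/12*h_P + 1/2*h_Q + 1/12*h_R
  h_Q = 1 + 1/2*h_P + 1/6*h_Q + 1/3*h_R

Substituting h_R = 0 and rearranging gives the linear system (I - Q) h = 1:
  [7/12, -1/2] . (h_P, h_Q) = 1
  [-1/2, 5/6] . (h_P, h_Q) = 1

Solving yields:
  h_P = 96/17
  h_Q = 78/17

Starting state is P, so the expected hitting time is h_P = 96/17.

Answer: 96/17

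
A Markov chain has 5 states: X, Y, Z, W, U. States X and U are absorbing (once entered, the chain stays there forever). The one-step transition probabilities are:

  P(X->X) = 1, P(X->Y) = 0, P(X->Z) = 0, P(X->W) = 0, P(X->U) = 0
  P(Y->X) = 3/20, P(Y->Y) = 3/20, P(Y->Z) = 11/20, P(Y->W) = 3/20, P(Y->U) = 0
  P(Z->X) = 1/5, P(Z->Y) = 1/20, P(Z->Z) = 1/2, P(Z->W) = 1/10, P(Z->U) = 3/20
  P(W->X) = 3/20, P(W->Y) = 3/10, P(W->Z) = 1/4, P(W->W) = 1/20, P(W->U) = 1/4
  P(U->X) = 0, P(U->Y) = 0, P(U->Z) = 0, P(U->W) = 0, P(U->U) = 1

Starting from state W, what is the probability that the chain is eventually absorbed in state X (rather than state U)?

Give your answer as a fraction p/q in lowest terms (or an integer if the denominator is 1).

Answer: 319/631

Derivation:
Let a_i = P(absorbed in X | start in state i).
Boundary conditions: a_X = 1, a_U = 0.
For each transient state i, a_i = sum_j P(i->j) * a_j:
  a_Y = 3/20*a_X + 3/20*a_Y + 11/20*a_Z + 3/20*a_W + 0*a_U
  a_Z = 1/5*a_X + 1/20*a_Y + 1/2*a_Z + 1/10*a_W + 3/20*a_U
  a_W = 3/20*a_X + 3/10*a_Y + 1/4*a_Z + 1/20*a_W + 1/4*a_U

Substituting a_X = 1 and a_U = 0, rearrange to (I - Q) a = r where r[i] = P(i -> X):
  [17/20, -11/20, -3/20] . (a_Y, a_Z, a_W) = 3/20
  [-1/20, 1/2, -1/10] . (a_Y, a_Z, a_W) = 1/5
  [-3/10, -1/4, 19/20] . (a_Y, a_Z, a_W) = 3/20

Solving yields:
  a_Y = 398/631
  a_Z = 356/631
  a_W = 319/631

Starting state is W, so the absorption probability is a_W = 319/631.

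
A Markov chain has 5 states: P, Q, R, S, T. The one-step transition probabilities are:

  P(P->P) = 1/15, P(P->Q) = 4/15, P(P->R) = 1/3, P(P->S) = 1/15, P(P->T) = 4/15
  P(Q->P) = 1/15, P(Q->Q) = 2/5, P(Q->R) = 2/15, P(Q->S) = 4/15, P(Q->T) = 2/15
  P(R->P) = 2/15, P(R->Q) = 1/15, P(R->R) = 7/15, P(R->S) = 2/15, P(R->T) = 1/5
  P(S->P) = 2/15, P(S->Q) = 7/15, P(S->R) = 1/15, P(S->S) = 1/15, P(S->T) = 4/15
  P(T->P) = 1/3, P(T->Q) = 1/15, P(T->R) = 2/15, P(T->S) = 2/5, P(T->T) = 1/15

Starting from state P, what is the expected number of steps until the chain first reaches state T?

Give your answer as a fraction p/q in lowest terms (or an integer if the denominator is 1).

Let h_i = expected steps to first reach T from state i.
Boundary: h_T = 0.
First-step equations for the other states:
  h_P = 1 + 1/15*h_P + 4/15*h_Q + 1/3*h_R + 1/15*h_S + 4/15*h_T
  h_Q = 1 + 1/15*h_P + 2/5*h_Q + 2/15*h_R + 4/15*h_S + 2/15*h_T
  h_R = 1 + 2/15*h_P + 1/15*h_Q + 7/15*h_R + 2/15*h_S + 1/5*h_T
  h_S = 1 + 2/15*h_P + 7/15*h_Q + 1/15*h_R + 1/15*h_S + 4/15*h_T

Substituting h_T = 0 and rearranging gives the linear system (I - Q) h = 1:
  [14/15, -4/15, -1/3, -1/15] . (h_P, h_Q, h_R, h_S) = 1
  [-1/15, 3/5, -2/15, -4/15] . (h_P, h_Q, h_R, h_S) = 1
  [-2/15, -1/15, 8/15, -2/15] . (h_P, h_Q, h_R, h_S) = 1
  [-2/15, -7/15, -1/15, 14/15] . (h_P, h_Q, h_R, h_S) = 1

Solving yields:
  h_P = 11540/2439
  h_Q = 4415/813
  h_R = 12050/2439
  h_S = 1305/271

Starting state is P, so the expected hitting time is h_P = 11540/2439.

Answer: 11540/2439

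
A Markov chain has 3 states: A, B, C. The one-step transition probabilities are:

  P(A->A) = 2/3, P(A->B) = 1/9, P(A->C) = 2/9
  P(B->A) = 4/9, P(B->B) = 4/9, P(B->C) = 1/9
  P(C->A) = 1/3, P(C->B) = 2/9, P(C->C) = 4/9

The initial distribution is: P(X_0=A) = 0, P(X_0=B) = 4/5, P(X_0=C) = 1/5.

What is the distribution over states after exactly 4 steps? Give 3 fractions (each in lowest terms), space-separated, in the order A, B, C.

Propagating the distribution step by step (d_{t+1} = d_t * P):
d_0 = (A=0, B=4/5, C=1/5)
  d_1[A] = 0*2/3 + 4/5*4/9 + 1/5*1/3 = 19/45
  d_1[B] = 0*1/9 + 4/5*4/9 + 1/5*2/9 = 2/5
  d_1[C] = 0*2/9 + 4/5*1/9 + 1/5*4/9 = 8/45
d_1 = (A=19/45, B=2/5, C=8/45)
  d_2[A] = 19/45*2/3 + 2/5*4/9 + 8/45*1/3 = 14/27
  d_2[B] = 19/45*1/9 + 2/5*4/9 + 8/45*2/9 = 107/405
  d_2[C] = 19/45*2/9 + 2/5*1/9 + 8/45*4/9 = 88/405
d_2 = (A=14/27, B=107/405, C=88/405)
  d_3[A] = 14/27*2/3 + 107/405*4/9 + 88/405*1/3 = 1952/3645
  d_3[B] = 14/27*1/9 + 107/405*4/9 + 88/405*2/9 = 814/3645
  d_3[C] = 14/27*2/9 + 107/405*1/9 + 88/405*4/9 = 293/1215
d_3 = (A=1952/3645, B=814/3645, C=293/1215)
  d_4[A] = 1952/3645*2/3 + 814/3645*4/9 + 293/1215*1/3 = 3521/6561
  d_4[B] = 1952/3645*1/9 + 814/3645*4/9 + 293/1215*2/9 = 86/405
  d_4[C] = 1952/3645*2/9 + 814/3645*1/9 + 293/1215*4/9 = 8234/32805
d_4 = (A=3521/6561, B=86/405, C=8234/32805)

Answer: 3521/6561 86/405 8234/32805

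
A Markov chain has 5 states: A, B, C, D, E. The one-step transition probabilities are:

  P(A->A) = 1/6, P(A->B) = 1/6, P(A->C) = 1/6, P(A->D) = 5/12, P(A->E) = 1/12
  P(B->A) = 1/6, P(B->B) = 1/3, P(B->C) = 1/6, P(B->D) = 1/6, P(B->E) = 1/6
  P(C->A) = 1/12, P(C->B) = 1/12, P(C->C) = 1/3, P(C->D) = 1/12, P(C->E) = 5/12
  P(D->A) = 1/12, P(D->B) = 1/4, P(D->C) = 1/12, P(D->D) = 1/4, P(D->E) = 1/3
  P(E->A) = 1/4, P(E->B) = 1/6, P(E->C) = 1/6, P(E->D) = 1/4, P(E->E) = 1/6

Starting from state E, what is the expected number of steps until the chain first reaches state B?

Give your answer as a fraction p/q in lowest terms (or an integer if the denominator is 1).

Let h_i = expected steps to first reach B from state i.
Boundary: h_B = 0.
First-step equations for the other states:
  h_A = 1 + 1/6*h_A + 1/6*h_B + 1/6*h_C + 5/12*h_D + 1/12*h_E
  h_C = 1 + 1/12*h_A + 1/12*h_B + 1/3*h_C + 1/12*h_D + 5/12*h_E
  h_D = 1 + 1/12*h_A + 1/4*h_B + 1/12*h_C + 1/4*h_D + 1/3*h_E
  h_E = 1 + 1/4*h_A + 1/6*h_B + 1/6*h_C + 1/4*h_D + 1/6*h_E

Substituting h_B = 0 and rearranging gives the linear system (I - Q) h = 1:
  [5/6, -1/6, -5/12, -1/12] . (h_A, h_C, h_D, h_E) = 1
  [-1/12, 2/3, -1/12, -5/12] . (h_A, h_C, h_D, h_E) = 1
  [-1/12, -1/12, 3/4, -1/3] . (h_A, h_C, h_D, h_E) = 1
  [-1/4, -1/6, -1/4, 5/6] . (h_A, h_C, h_D, h_E) = 1

Solving yields:
  h_A = 6192/1085
  h_C = 1408/217
  h_D = 5708/1085
  h_E = 1256/217

Starting state is E, so the expected hitting time is h_E = 1256/217.

Answer: 1256/217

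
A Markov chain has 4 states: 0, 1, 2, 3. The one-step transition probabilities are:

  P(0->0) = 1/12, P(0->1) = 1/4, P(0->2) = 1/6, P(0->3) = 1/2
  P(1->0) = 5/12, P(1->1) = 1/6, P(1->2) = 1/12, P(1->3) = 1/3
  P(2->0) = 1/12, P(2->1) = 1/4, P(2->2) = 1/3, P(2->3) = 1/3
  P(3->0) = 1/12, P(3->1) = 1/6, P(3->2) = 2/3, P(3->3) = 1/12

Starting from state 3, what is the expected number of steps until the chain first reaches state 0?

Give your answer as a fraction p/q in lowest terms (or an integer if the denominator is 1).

Answer: 2388/359

Derivation:
Let h_i = expected steps to first reach 0 from state i.
Boundary: h_0 = 0.
First-step equations for the other states:
  h_1 = 1 + 5/12*h_0 + 1/6*h_1 + 1/12*h_2 + 1/3*h_3
  h_2 = 1 + 1/12*h_0 + 1/4*h_1 + 1/3*h_2 + 1/3*h_3
  h_3 = 1 + 1/12*h_0 + 1/6*h_1 + 2/3*h_2 + 1/12*h_3

Substituting h_0 = 0 and rearranging gives the linear system (I - Q) h = 1:
  [5/6, -1/12, -1/3] . (h_1, h_2, h_3) = 1
  [-1/4, 2/3, -1/3] . (h_1, h_2, h_3) = 1
  [-1/6, -2/3, 11/12] . (h_1, h_2, h_3) = 1

Solving yields:
  h_1 = 1620/359
  h_2 = 2340/359
  h_3 = 2388/359

Starting state is 3, so the expected hitting time is h_3 = 2388/359.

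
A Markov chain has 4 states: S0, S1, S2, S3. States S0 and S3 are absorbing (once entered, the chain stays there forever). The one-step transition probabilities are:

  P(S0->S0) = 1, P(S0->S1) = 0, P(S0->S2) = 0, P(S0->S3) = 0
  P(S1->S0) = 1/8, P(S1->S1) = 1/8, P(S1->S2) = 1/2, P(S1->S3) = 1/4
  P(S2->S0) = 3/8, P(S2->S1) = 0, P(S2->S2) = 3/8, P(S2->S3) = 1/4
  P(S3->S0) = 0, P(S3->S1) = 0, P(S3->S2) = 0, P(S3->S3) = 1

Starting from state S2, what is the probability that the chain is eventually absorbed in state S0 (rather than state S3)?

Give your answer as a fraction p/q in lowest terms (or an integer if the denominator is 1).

Answer: 3/5

Derivation:
Let a_i = P(absorbed in S0 | start in state i).
Boundary conditions: a_S0 = 1, a_S3 = 0.
For each transient state i, a_i = sum_j P(i->j) * a_j:
  a_S1 = 1/8*a_S0 + 1/8*a_S1 + 1/2*a_S2 + 1/4*a_S3
  a_S2 = 3/8*a_S0 + 0*a_S1 + 3/8*a_S2 + 1/4*a_S3

Substituting a_S0 = 1 and a_S3 = 0, rearrange to (I - Q) a = r where r[i] = P(i -> S0):
  [7/8, -1/2] . (a_S1, a_S2) = 1/8
  [0, 5/8] . (a_S1, a_S2) = 3/8

Solving yields:
  a_S1 = 17/35
  a_S2 = 3/5

Starting state is S2, so the absorption probability is a_S2 = 3/5.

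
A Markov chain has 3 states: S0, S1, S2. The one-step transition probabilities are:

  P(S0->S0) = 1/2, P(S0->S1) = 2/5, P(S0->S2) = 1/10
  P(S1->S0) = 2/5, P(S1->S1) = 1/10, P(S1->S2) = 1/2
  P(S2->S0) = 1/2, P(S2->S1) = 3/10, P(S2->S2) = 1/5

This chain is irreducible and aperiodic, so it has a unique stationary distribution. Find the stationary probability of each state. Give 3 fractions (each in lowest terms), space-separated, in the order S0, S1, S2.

Answer: 57/121 35/121 29/121

Derivation:
The stationary distribution satisfies pi = pi * P, i.e.:
  pi_S0 = 1/2*pi_S0 + 2/5*pi_S1 + 1/2*pi_S2
  pi_S1 = 2/5*pi_S0 + 1/10*pi_S1 + 3/10*pi_S2
  pi_S2 = 1/10*pi_S0 + 1/2*pi_S1 + 1/5*pi_S2
with normalization: pi_S0 + pi_S1 + pi_S2 = 1.

Using the first 2 balance equations plus normalization, the linear system A*pi = b is:
  [-1/2, 2/5, 1/2] . pi = 0
  [2/5, -9/10, 3/10] . pi = 0
  [1, 1, 1] . pi = 1

Solving yields:
  pi_S0 = 57/121
  pi_S1 = 35/121
  pi_S2 = 29/121

Verification (pi * P):
  57/121*1/2 + 35/121*2/5 + 29/121*1/2 = 57/121 = pi_S0  (ok)
  57/121*2/5 + 35/121*1/10 + 29/121*3/10 = 35/121 = pi_S1  (ok)
  57/121*1/10 + 35/121*1/2 + 29/121*1/5 = 29/121 = pi_S2  (ok)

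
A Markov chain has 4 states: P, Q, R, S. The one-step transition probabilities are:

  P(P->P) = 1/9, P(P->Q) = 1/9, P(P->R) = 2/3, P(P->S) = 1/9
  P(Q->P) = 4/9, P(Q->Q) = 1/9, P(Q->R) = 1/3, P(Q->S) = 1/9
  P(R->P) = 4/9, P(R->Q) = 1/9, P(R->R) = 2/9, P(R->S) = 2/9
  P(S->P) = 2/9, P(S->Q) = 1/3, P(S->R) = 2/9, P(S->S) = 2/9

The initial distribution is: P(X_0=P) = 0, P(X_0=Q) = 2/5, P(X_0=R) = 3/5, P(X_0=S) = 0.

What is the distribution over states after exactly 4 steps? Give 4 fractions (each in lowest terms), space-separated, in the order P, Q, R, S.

Answer: 1084/3645 329/2187 1393/3645 1859/10935

Derivation:
Propagating the distribution step by step (d_{t+1} = d_t * P):
d_0 = (P=0, Q=2/5, R=3/5, S=0)
  d_1[P] = 0*1/9 + 2/5*4/9 + 3/5*4/9 + 0*2/9 = 4/9
  d_1[Q] = 0*1/9 + 2/5*1/9 + 3/5*1/9 + 0*1/3 = 1/9
  d_1[R] = 0*2/3 + 2/5*1/3 + 3/5*2/9 + 0*2/9 = 4/15
  d_1[S] = 0*1/9 + 2/5*1/9 + 3/5*2/9 + 0*2/9 = 8/45
d_1 = (P=4/9, Q=1/9, R=4/15, S=8/45)
  d_2[P] = 4/9*1/9 + 1/9*4/9 + 4/15*4/9 + 8/45*2/9 = 104/405
  d_2[Q] = 4/9*1/9 + 1/9*1/9 + 4/15*1/9 + 8/45*1/3 = 61/405
  d_2[R] = 4/9*2/3 + 1/9*1/3 + 4/15*2/9 + 8/45*2/9 = 35/81
  d_2[S] = 4/9*1/9 + 1/9*1/9 + 4/15*2/9 + 8/45*2/9 = 13/81
d_2 = (P=104/405, Q=61/405, R=35/81, S=13/81)
  d_3[P] = 104/405*1/9 + 61/405*4/9 + 35/81*4/9 + 13/81*2/9 = 1178/3645
  d_3[Q] = 104/405*1/9 + 61/405*1/9 + 35/81*1/9 + 13/81*1/3 = 107/729
  d_3[R] = 104/405*2/3 + 61/405*1/3 + 35/81*2/9 + 13/81*2/9 = 143/405
  d_3[S] = 104/405*1/9 + 61/405*1/9 + 35/81*2/9 + 13/81*2/9 = 43/243
d_3 = (P=1178/3645, Q=107/729, R=143/405, S=43/243)
  d_4[P] = 1178/3645*1/9 + 107/729*4/9 + 143/405*4/9 + 43/243*2/9 = 1084/3645
  d_4[Q] = 1178/3645*1/9 + 107/729*1/9 + 143/405*1/9 + 43/243*1/3 = 329/2187
  d_4[R] = 1178/3645*2/3 + 107/729*1/3 + 143/405*2/9 + 43/243*2/9 = 1393/3645
  d_4[S] = 1178/3645*1/9 + 107/729*1/9 + 143/405*2/9 + 43/243*2/9 = 1859/10935
d_4 = (P=1084/3645, Q=329/2187, R=1393/3645, S=1859/10935)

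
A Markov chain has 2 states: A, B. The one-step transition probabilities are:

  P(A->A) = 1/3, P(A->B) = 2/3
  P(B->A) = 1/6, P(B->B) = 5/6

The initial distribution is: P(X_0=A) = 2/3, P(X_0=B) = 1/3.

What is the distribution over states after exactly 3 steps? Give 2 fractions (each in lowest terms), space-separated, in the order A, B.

Propagating the distribution step by step (d_{t+1} = d_t * P):
d_0 = (A=2/3, B=1/3)
  d_1[A] = 2/3*1/3 + 1/3*1/6 = 5/18
  d_1[B] = 2/3*2/3 + 1/3*5/6 = 13/18
d_1 = (A=5/18, B=13/18)
  d_2[A] = 5/18*1/3 + 13/18*1/6 = 23/108
  d_2[B] = 5/18*2/3 + 13/18*5/6 = 85/108
d_2 = (A=23/108, B=85/108)
  d_3[A] = 23/108*1/3 + 85/108*1/6 = 131/648
  d_3[B] = 23/108*2/3 + 85/108*5/6 = 517/648
d_3 = (A=131/648, B=517/648)

Answer: 131/648 517/648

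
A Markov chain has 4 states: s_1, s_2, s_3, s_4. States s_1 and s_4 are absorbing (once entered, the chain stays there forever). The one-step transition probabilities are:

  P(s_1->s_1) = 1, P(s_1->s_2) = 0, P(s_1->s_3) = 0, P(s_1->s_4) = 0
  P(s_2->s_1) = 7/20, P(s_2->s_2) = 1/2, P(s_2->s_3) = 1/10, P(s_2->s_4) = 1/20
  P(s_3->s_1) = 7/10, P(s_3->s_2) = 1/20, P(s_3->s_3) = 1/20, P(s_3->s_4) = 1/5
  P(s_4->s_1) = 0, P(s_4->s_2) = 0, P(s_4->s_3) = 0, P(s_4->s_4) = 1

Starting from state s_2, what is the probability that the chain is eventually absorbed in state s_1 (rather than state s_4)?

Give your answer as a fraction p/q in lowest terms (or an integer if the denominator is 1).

Let a_i = P(absorbed in s_1 | start in state i).
Boundary conditions: a_s_1 = 1, a_s_4 = 0.
For each transient state i, a_i = sum_j P(i->j) * a_j:
  a_s_2 = 7/20*a_s_1 + 1/2*a_s_2 + 1/10*a_s_3 + 1/20*a_s_4
  a_s_3 = 7/10*a_s_1 + 1/20*a_s_2 + 1/20*a_s_3 + 1/5*a_s_4

Substituting a_s_1 = 1 and a_s_4 = 0, rearrange to (I - Q) a = r where r[i] = P(i -> s_1):
  [1/2, -1/10] . (a_s_2, a_s_3) = 7/20
  [-1/20, 19/20] . (a_s_2, a_s_3) = 7/10

Solving yields:
  a_s_2 = 161/188
  a_s_3 = 147/188

Starting state is s_2, so the absorption probability is a_s_2 = 161/188.

Answer: 161/188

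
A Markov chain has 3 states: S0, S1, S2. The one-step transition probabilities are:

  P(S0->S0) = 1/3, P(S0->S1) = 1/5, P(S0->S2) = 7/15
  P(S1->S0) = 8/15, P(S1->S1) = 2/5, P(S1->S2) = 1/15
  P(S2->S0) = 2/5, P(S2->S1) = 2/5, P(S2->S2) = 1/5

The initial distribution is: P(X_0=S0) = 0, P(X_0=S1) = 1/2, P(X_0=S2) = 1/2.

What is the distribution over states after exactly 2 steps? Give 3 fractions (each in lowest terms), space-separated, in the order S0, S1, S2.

Propagating the distribution step by step (d_{t+1} = d_t * P):
d_0 = (S0=0, S1=1/2, S2=1/2)
  d_1[S0] = 0*1/3 + 1/2*8/15 + 1/2*2/5 = 7/15
  d_1[S1] = 0*1/5 + 1/2*2/5 + 1/2*2/5 = 2/5
  d_1[S2] = 0*7/15 + 1/2*1/15 + 1/2*1/5 = 2/15
d_1 = (S0=7/15, S1=2/5, S2=2/15)
  d_2[S0] = 7/15*1/3 + 2/5*8/15 + 2/15*2/5 = 19/45
  d_2[S1] = 7/15*1/5 + 2/5*2/5 + 2/15*2/5 = 23/75
  d_2[S2] = 7/15*7/15 + 2/5*1/15 + 2/15*1/5 = 61/225
d_2 = (S0=19/45, S1=23/75, S2=61/225)

Answer: 19/45 23/75 61/225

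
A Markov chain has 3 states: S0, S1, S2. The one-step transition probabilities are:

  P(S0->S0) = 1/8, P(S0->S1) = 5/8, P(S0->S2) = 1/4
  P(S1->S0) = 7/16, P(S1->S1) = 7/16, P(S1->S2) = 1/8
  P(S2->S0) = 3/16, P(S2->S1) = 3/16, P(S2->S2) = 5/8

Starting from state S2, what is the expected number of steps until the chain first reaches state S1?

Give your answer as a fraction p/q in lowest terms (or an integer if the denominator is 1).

Answer: 34/9

Derivation:
Let h_i = expected steps to first reach S1 from state i.
Boundary: h_S1 = 0.
First-step equations for the other states:
  h_S0 = 1 + 1/8*h_S0 + 5/8*h_S1 + 1/4*h_S2
  h_S2 = 1 + 3/16*h_S0 + 3/16*h_S1 + 5/8*h_S2

Substituting h_S1 = 0 and rearranging gives the linear system (I - Q) h = 1:
  [7/8, -1/4] . (h_S0, h_S2) = 1
  [-3/16, 3/8] . (h_S0, h_S2) = 1

Solving yields:
  h_S0 = 20/9
  h_S2 = 34/9

Starting state is S2, so the expected hitting time is h_S2 = 34/9.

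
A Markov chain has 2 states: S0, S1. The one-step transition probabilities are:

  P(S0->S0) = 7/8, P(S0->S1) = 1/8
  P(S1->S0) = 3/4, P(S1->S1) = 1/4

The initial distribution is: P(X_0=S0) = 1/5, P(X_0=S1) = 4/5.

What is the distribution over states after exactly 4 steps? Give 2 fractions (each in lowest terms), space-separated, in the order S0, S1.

Answer: 17551/20480 2929/20480

Derivation:
Propagating the distribution step by step (d_{t+1} = d_t * P):
d_0 = (S0=1/5, S1=4/5)
  d_1[S0] = 1/5*7/8 + 4/5*3/4 = 31/40
  d_1[S1] = 1/5*1/8 + 4/5*1/4 = 9/40
d_1 = (S0=31/40, S1=9/40)
  d_2[S0] = 31/40*7/8 + 9/40*3/4 = 271/320
  d_2[S1] = 31/40*1/8 + 9/40*1/4 = 49/320
d_2 = (S0=271/320, S1=49/320)
  d_3[S0] = 271/320*7/8 + 49/320*3/4 = 2191/2560
  d_3[S1] = 271/320*1/8 + 49/320*1/4 = 369/2560
d_3 = (S0=2191/2560, S1=369/2560)
  d_4[S0] = 2191/2560*7/8 + 369/2560*3/4 = 17551/20480
  d_4[S1] = 2191/2560*1/8 + 369/2560*1/4 = 2929/20480
d_4 = (S0=17551/20480, S1=2929/20480)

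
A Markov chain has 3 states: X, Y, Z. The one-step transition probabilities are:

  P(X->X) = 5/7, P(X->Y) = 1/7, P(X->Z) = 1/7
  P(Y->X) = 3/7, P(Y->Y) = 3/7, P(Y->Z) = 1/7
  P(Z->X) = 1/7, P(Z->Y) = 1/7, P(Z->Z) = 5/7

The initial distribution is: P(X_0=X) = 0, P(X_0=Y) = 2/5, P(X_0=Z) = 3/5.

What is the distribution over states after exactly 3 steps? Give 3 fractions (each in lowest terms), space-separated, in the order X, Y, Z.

Propagating the distribution step by step (d_{t+1} = d_t * P):
d_0 = (X=0, Y=2/5, Z=3/5)
  d_1[X] = 0*5/7 + 2/5*3/7 + 3/5*1/7 = 9/35
  d_1[Y] = 0*1/7 + 2/5*3/7 + 3/5*1/7 = 9/35
  d_1[Z] = 0*1/7 + 2/5*1/7 + 3/5*5/7 = 17/35
d_1 = (X=9/35, Y=9/35, Z=17/35)
  d_2[X] = 9/35*5/7 + 9/35*3/7 + 17/35*1/7 = 89/245
  d_2[Y] = 9/35*1/7 + 9/35*3/7 + 17/35*1/7 = 53/245
  d_2[Z] = 9/35*1/7 + 9/35*1/7 + 17/35*5/7 = 103/245
d_2 = (X=89/245, Y=53/245, Z=103/245)
  d_3[X] = 89/245*5/7 + 53/245*3/7 + 103/245*1/7 = 101/245
  d_3[Y] = 89/245*1/7 + 53/245*3/7 + 103/245*1/7 = 351/1715
  d_3[Z] = 89/245*1/7 + 53/245*1/7 + 103/245*5/7 = 657/1715
d_3 = (X=101/245, Y=351/1715, Z=657/1715)

Answer: 101/245 351/1715 657/1715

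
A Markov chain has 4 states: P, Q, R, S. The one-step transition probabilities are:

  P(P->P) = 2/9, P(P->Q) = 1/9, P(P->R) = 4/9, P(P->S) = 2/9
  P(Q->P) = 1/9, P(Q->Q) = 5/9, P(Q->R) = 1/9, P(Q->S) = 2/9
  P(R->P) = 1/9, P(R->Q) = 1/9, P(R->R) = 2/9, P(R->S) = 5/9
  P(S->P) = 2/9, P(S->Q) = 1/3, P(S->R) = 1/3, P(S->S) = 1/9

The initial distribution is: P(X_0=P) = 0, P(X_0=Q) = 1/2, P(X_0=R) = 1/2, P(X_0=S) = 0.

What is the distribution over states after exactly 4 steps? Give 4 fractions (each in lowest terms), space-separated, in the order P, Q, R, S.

Answer: 349/2187 2062/6561 3317/13122 3587/13122

Derivation:
Propagating the distribution step by step (d_{t+1} = d_t * P):
d_0 = (P=0, Q=1/2, R=1/2, S=0)
  d_1[P] = 0*2/9 + 1/2*1/9 + 1/2*1/9 + 0*2/9 = 1/9
  d_1[Q] = 0*1/9 + 1/2*5/9 + 1/2*1/9 + 0*1/3 = 1/3
  d_1[R] = 0*4/9 + 1/2*1/9 + 1/2*2/9 + 0*1/3 = 1/6
  d_1[S] = 0*2/9 + 1/2*2/9 + 1/2*5/9 + 0*1/9 = 7/18
d_1 = (P=1/9, Q=1/3, R=1/6, S=7/18)
  d_2[P] = 1/9*2/9 + 1/3*1/9 + 1/6*1/9 + 7/18*2/9 = 1/6
  d_2[Q] = 1/9*1/9 + 1/3*5/9 + 1/6*1/9 + 7/18*1/3 = 28/81
  d_2[R] = 1/9*4/9 + 1/3*1/9 + 1/6*2/9 + 7/18*1/3 = 41/162
  d_2[S] = 1/9*2/9 + 1/3*2/9 + 1/6*5/9 + 7/18*1/9 = 19/81
d_2 = (P=1/6, Q=28/81, R=41/162, S=19/81)
  d_3[P] = 1/6*2/9 + 28/81*1/9 + 41/162*1/9 + 19/81*2/9 = 227/1458
  d_3[Q] = 1/6*1/9 + 28/81*5/9 + 41/162*1/9 + 19/81*1/3 = 77/243
  d_3[R] = 1/6*4/9 + 28/81*1/9 + 41/162*2/9 + 19/81*1/3 = 20/81
  d_3[S] = 1/6*2/9 + 28/81*2/9 + 41/162*5/9 + 19/81*1/9 = 409/1458
d_3 = (P=227/1458, Q=77/243, R=20/81, S=409/1458)
  d_4[P] = 227/1458*2/9 + 77/243*1/9 + 20/81*1/9 + 409/1458*2/9 = 349/2187
  d_4[Q] = 227/1458*1/9 + 77/243*5/9 + 20/81*1/9 + 409/1458*1/3 = 2062/6561
  d_4[R] = 227/1458*4/9 + 77/243*1/9 + 20/81*2/9 + 409/1458*1/3 = 3317/13122
  d_4[S] = 227/1458*2/9 + 77/243*2/9 + 20/81*5/9 + 409/1458*1/9 = 3587/13122
d_4 = (P=349/2187, Q=2062/6561, R=3317/13122, S=3587/13122)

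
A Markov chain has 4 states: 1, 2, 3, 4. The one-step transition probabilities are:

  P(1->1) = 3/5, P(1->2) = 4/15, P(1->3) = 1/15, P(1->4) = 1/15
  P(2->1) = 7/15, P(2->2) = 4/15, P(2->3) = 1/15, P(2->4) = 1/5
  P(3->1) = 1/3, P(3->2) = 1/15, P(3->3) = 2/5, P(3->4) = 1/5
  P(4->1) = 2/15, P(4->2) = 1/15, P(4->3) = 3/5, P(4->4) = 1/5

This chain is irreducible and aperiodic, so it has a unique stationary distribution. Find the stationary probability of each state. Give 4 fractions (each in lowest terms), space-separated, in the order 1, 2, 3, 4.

Answer: 137/303 119/606 385/1818 127/909

Derivation:
The stationary distribution satisfies pi = pi * P, i.e.:
  pi_1 = 3/5*pi_1 + 7/15*pi_2 + 1/3*pi_3 + 2/15*pi_4
  pi_2 = 4/15*pi_1 + 4/15*pi_2 + 1/15*pi_3 + 1/15*pi_4
  pi_3 = 1/15*pi_1 + 1/15*pi_2 + 2/5*pi_3 + 3/5*pi_4
  pi_4 = 1/15*pi_1 + 1/5*pi_2 + 1/5*pi_3 + 1/5*pi_4
with normalization: pi_1 + pi_2 + pi_3 + pi_4 = 1.

Using the first 3 balance equations plus normalization, the linear system A*pi = b is:
  [-2/5, 7/15, 1/3, 2/15] . pi = 0
  [4/15, -11/15, 1/15, 1/15] . pi = 0
  [1/15, 1/15, -3/5, 3/5] . pi = 0
  [1, 1, 1, 1] . pi = 1

Solving yields:
  pi_1 = 137/303
  pi_2 = 119/606
  pi_3 = 385/1818
  pi_4 = 127/909

Verification (pi * P):
  137/303*3/5 + 119/606*7/15 + 385/1818*1/3 + 127/909*2/15 = 137/303 = pi_1  (ok)
  137/303*4/15 + 119/606*4/15 + 385/1818*1/15 + 127/909*1/15 = 119/606 = pi_2  (ok)
  137/303*1/15 + 119/606*1/15 + 385/1818*2/5 + 127/909*3/5 = 385/1818 = pi_3  (ok)
  137/303*1/15 + 119/606*1/5 + 385/1818*1/5 + 127/909*1/5 = 127/909 = pi_4  (ok)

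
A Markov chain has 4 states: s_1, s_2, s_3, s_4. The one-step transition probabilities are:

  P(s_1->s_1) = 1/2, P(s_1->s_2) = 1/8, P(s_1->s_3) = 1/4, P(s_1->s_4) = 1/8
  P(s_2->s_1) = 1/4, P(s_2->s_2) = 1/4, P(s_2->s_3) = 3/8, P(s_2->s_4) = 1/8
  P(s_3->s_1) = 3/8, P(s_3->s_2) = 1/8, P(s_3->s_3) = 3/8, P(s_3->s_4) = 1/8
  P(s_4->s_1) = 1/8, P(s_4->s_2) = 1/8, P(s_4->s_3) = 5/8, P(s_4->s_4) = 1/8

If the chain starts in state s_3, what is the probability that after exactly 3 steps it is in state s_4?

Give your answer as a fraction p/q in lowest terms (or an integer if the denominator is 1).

Answer: 1/8

Derivation:
Computing P^3 by repeated multiplication:
P^1 =
  s_1: [1/2, 1/8, 1/4, 1/8]
  s_2: [1/4, 1/4, 3/8, 1/8]
  s_3: [3/8, 1/8, 3/8, 1/8]
  s_4: [1/8, 1/8, 5/8, 1/8]
P^2 =
  s_1: [25/64, 9/64, 11/32, 1/8]
  s_2: [11/32, 5/32, 3/8, 1/8]
  s_3: [3/8, 9/64, 23/64, 1/8]
  s_4: [11/32, 9/64, 25/64, 1/8]
P^3 =
  s_1: [3/8, 73/512, 183/512, 1/8]
  s_2: [47/128, 37/256, 93/256, 1/8]
  s_3: [191/512, 73/512, 23/64, 1/8]
  s_4: [189/512, 73/512, 93/256, 1/8]

(P^3)[s_3 -> s_4] = 1/8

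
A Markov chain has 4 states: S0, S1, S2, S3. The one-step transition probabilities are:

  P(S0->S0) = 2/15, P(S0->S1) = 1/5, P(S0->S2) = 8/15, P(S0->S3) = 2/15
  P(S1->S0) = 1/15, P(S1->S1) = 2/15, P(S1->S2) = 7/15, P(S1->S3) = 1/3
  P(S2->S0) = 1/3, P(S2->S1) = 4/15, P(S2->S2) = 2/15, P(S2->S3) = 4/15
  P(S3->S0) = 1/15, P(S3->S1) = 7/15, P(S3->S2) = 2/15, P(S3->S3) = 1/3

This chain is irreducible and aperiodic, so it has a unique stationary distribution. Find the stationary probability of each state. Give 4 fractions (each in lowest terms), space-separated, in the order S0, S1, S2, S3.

Answer: 123/802 554/2005 115/401 1137/4010

Derivation:
The stationary distribution satisfies pi = pi * P, i.e.:
  pi_S0 = 2/15*pi_S0 + 1/15*pi_S1 + 1/3*pi_S2 + 1/15*pi_S3
  pi_S1 = 1/5*pi_S0 + 2/15*pi_S1 + 4/15*pi_S2 + 7/15*pi_S3
  pi_S2 = 8/15*pi_S0 + 7/15*pi_S1 + 2/15*pi_S2 + 2/15*pi_S3
  pi_S3 = 2/15*pi_S0 + 1/3*pi_S1 + 4/15*pi_S2 + 1/3*pi_S3
with normalization: pi_S0 + pi_S1 + pi_S2 + pi_S3 = 1.

Using the first 3 balance equations plus normalization, the linear system A*pi = b is:
  [-13/15, 1/15, 1/3, 1/15] . pi = 0
  [1/5, -13/15, 4/15, 7/15] . pi = 0
  [8/15, 7/15, -13/15, 2/15] . pi = 0
  [1, 1, 1, 1] . pi = 1

Solving yields:
  pi_S0 = 123/802
  pi_S1 = 554/2005
  pi_S2 = 115/401
  pi_S3 = 1137/4010

Verification (pi * P):
  123/802*2/15 + 554/2005*1/15 + 115/401*1/3 + 1137/4010*1/15 = 123/802 = pi_S0  (ok)
  123/802*1/5 + 554/2005*2/15 + 115/401*4/15 + 1137/4010*7/15 = 554/2005 = pi_S1  (ok)
  123/802*8/15 + 554/2005*7/15 + 115/401*2/15 + 1137/4010*2/15 = 115/401 = pi_S2  (ok)
  123/802*2/15 + 554/2005*1/3 + 115/401*4/15 + 1137/4010*1/3 = 1137/4010 = pi_S3  (ok)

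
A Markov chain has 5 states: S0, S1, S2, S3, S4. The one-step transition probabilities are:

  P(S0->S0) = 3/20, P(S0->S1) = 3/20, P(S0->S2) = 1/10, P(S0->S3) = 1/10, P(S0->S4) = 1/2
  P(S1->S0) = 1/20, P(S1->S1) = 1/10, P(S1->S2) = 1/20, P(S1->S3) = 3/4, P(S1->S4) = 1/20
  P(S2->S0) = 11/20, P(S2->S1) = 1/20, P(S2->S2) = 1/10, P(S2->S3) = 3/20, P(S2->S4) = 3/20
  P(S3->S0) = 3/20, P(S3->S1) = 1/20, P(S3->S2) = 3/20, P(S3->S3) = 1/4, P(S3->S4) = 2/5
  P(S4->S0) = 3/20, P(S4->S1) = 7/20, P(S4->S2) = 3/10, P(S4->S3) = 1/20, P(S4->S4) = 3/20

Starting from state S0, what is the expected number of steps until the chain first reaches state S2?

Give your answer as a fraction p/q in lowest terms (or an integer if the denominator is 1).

Let h_i = expected steps to first reach S2 from state i.
Boundary: h_S2 = 0.
First-step equations for the other states:
  h_S0 = 1 + 3/20*h_S0 + 3/20*h_S1 + 1/10*h_S2 + 1/10*h_S3 + 1/2*h_S4
  h_S1 = 1 + 1/20*h_S0 + 1/10*h_S1 + 1/20*h_S2 + 3/4*h_S3 + 1/20*h_S4
  h_S3 = 1 + 3/20*h_S0 + 1/20*h_S1 + 3/20*h_S2 + 1/4*h_S3 + 2/5*h_S4
  h_S4 = 1 + 3/20*h_S0 + 7/20*h_S1 + 3/10*h_S2 + 1/20*h_S3 + 3/20*h_S4

Substituting h_S2 = 0 and rearranging gives the linear system (I - Q) h = 1:
  [17/20, -3/20, -1/10, -1/2] . (h_S0, h_S1, h_S3, h_S4) = 1
  [-1/20, 9/10, -3/4, -1/20] . (h_S0, h_S1, h_S3, h_S4) = 1
  [-3/20, -1/20, 3/4, -2/5] . (h_S0, h_S1, h_S3, h_S4) = 1
  [-3/20, -7/20, -1/20, 17/20] . (h_S0, h_S1, h_S3, h_S4) = 1

Solving yields:
  h_S0 = 68/11
  h_S1 = 47384/7139
  h_S3 = 41856/7139
  h_S4 = 38160/7139

Starting state is S0, so the expected hitting time is h_S0 = 68/11.

Answer: 68/11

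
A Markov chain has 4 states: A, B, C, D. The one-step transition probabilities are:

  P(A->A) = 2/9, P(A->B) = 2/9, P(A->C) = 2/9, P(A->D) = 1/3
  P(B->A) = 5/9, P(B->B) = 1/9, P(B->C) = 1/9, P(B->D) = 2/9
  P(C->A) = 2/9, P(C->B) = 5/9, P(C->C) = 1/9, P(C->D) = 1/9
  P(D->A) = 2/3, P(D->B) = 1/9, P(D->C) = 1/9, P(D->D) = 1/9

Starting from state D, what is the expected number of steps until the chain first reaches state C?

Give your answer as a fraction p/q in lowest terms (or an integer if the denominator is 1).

Let h_i = expected steps to first reach C from state i.
Boundary: h_C = 0.
First-step equations for the other states:
  h_A = 1 + 2/9*h_A + 2/9*h_B + 2/9*h_C + 1/3*h_D
  h_B = 1 + 5/9*h_A + 1/9*h_B + 1/9*h_C + 2/9*h_D
  h_D = 1 + 2/3*h_A + 1/9*h_B + 1/9*h_C + 1/9*h_D

Substituting h_C = 0 and rearranging gives the linear system (I - Q) h = 1:
  [7/9, -2/9, -1/3] . (h_A, h_B, h_D) = 1
  [-5/9, 8/9, -2/9] . (h_A, h_B, h_D) = 1
  [-2/3, -1/9, 8/9] . (h_A, h_B, h_D) = 1

Solving yields:
  h_A = 109/19
  h_B = 119/19
  h_D = 118/19

Starting state is D, so the expected hitting time is h_D = 118/19.

Answer: 118/19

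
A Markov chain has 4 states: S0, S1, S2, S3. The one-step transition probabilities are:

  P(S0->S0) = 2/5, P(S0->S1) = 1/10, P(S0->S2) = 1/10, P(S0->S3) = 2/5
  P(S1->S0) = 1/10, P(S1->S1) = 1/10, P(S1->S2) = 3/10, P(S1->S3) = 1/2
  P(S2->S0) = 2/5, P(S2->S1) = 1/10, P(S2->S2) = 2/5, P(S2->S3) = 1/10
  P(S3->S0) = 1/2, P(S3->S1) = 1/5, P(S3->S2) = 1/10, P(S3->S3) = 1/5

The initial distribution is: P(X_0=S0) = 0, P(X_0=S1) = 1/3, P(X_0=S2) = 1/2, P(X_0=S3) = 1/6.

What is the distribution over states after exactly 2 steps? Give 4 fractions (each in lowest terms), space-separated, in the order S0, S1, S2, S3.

Answer: 39/100 1/8 131/600 4/15

Derivation:
Propagating the distribution step by step (d_{t+1} = d_t * P):
d_0 = (S0=0, S1=1/3, S2=1/2, S3=1/6)
  d_1[S0] = 0*2/5 + 1/3*1/10 + 1/2*2/5 + 1/6*1/2 = 19/60
  d_1[S1] = 0*1/10 + 1/3*1/10 + 1/2*1/10 + 1/6*1/5 = 7/60
  d_1[S2] = 0*1/10 + 1/3*3/10 + 1/2*2/5 + 1/6*1/10 = 19/60
  d_1[S3] = 0*2/5 + 1/3*1/2 + 1/2*1/10 + 1/6*1/5 = 1/4
d_1 = (S0=19/60, S1=7/60, S2=19/60, S3=1/4)
  d_2[S0] = 19/60*2/5 + 7/60*1/10 + 19/60*2/5 + 1/4*1/2 = 39/100
  d_2[S1] = 19/60*1/10 + 7/60*1/10 + 19/60*1/10 + 1/4*1/5 = 1/8
  d_2[S2] = 19/60*1/10 + 7/60*3/10 + 19/60*2/5 + 1/4*1/10 = 131/600
  d_2[S3] = 19/60*2/5 + 7/60*1/2 + 19/60*1/10 + 1/4*1/5 = 4/15
d_2 = (S0=39/100, S1=1/8, S2=131/600, S3=4/15)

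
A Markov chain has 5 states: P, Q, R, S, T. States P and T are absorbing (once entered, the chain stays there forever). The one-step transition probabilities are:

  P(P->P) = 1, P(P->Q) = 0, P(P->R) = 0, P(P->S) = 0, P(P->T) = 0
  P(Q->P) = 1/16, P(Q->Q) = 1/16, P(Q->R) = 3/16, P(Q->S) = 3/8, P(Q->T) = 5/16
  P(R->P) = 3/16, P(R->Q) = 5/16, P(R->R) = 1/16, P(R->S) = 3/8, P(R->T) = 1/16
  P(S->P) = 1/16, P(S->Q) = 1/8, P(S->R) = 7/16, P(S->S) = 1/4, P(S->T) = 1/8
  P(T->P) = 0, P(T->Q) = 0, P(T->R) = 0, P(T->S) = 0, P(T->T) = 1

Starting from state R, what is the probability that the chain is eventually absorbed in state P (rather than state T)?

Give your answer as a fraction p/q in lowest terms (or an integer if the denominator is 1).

Answer: 29/61

Derivation:
Let a_i = P(absorbed in P | start in state i).
Boundary conditions: a_P = 1, a_T = 0.
For each transient state i, a_i = sum_j P(i->j) * a_j:
  a_Q = 1/16*a_P + 1/16*a_Q + 3/16*a_R + 3/8*a_S + 5/16*a_T
  a_R = 3/16*a_P + 5/16*a_Q + 1/16*a_R + 3/8*a_S + 1/16*a_T
  a_S = 1/16*a_P + 1/8*a_Q + 7/16*a_R + 1/4*a_S + 1/8*a_T

Substituting a_P = 1 and a_T = 0, rearrange to (I - Q) a = r where r[i] = P(i -> P):
  [15/16, -3/16, -3/8] . (a_Q, a_R, a_S) = 1/16
  [-5/16, 15/16, -3/8] . (a_Q, a_R, a_S) = 3/16
  [-1/8, -7/16, 3/4] . (a_Q, a_R, a_S) = 1/16

Solving yields:
  a_Q = 20/61
  a_R = 29/61
  a_S = 76/183

Starting state is R, so the absorption probability is a_R = 29/61.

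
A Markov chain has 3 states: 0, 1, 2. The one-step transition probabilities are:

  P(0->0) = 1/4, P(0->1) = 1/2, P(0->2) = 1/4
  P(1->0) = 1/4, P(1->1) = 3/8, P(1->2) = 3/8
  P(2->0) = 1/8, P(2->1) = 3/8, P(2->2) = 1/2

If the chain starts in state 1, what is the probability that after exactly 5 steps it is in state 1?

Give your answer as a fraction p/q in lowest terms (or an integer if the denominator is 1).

Answer: 3277/8192

Derivation:
Computing P^5 by repeated multiplication:
P^1 =
  0: [1/4, 1/2, 1/4]
  1: [1/4, 3/8, 3/8]
  2: [1/8, 3/8, 1/2]
P^2 =
  0: [7/32, 13/32, 3/8]
  1: [13/64, 13/32, 25/64]
  2: [3/16, 25/64, 27/64]
P^3 =
  0: [13/64, 103/256, 101/256]
  1: [103/512, 205/512, 51/128]
  2: [101/512, 51/128, 207/512]
P^4 =
  0: [411/2048, 205/512, 817/2048]
  1: [205/1024, 1639/4096, 1637/4096]
  2: [817/4096, 1637/4096, 821/2048]
P^5 =
  0: [3279/16384, 6555/16384, 3275/8192]
  1: [6555/32768, 3277/8192, 13105/32768]
  2: [3275/16384, 13105/32768, 13113/32768]

(P^5)[1 -> 1] = 3277/8192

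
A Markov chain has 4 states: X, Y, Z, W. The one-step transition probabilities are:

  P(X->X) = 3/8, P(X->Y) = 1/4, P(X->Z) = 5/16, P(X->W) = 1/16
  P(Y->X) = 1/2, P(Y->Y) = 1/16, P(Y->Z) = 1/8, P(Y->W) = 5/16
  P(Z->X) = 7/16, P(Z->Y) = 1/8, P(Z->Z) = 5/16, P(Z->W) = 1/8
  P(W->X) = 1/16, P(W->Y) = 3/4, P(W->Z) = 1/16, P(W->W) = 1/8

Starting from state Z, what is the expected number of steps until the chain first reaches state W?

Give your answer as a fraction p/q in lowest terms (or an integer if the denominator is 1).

Answer: 4592/597

Derivation:
Let h_i = expected steps to first reach W from state i.
Boundary: h_W = 0.
First-step equations for the other states:
  h_X = 1 + 3/8*h_X + 1/4*h_Y + 5/16*h_Z + 1/16*h_W
  h_Y = 1 + 1/2*h_X + 1/16*h_Y + 1/8*h_Z + 5/16*h_W
  h_Z = 1 + 7/16*h_X + 1/8*h_Y + 5/16*h_Z + 1/8*h_W

Substituting h_W = 0 and rearranging gives the linear system (I - Q) h = 1:
  [5/8, -1/4, -5/16] . (h_X, h_Y, h_Z) = 1
  [-1/2, 15/16, -1/8] . (h_X, h_Y, h_Z) = 1
  [-7/16, -1/8, 11/16] . (h_X, h_Y, h_Z) = 1

Solving yields:
  h_X = 4768/597
  h_Y = 1264/199
  h_Z = 4592/597

Starting state is Z, so the expected hitting time is h_Z = 4592/597.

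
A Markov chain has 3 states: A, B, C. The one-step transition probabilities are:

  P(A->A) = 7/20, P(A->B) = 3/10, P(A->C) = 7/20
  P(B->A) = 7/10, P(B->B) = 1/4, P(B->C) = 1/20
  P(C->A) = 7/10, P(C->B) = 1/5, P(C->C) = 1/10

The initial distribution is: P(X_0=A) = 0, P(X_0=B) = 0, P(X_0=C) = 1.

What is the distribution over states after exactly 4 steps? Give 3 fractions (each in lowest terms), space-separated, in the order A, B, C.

Propagating the distribution step by step (d_{t+1} = d_t * P):
d_0 = (A=0, B=0, C=1)
  d_1[A] = 0*7/20 + 0*7/10 + 1*7/10 = 7/10
  d_1[B] = 0*3/10 + 0*1/4 + 1*1/5 = 1/5
  d_1[C] = 0*7/20 + 0*1/20 + 1*1/10 = 1/10
d_1 = (A=7/10, B=1/5, C=1/10)
  d_2[A] = 7/10*7/20 + 1/5*7/10 + 1/10*7/10 = 91/200
  d_2[B] = 7/10*3/10 + 1/5*1/4 + 1/10*1/5 = 7/25
  d_2[C] = 7/10*7/20 + 1/5*1/20 + 1/10*1/10 = 53/200
d_2 = (A=91/200, B=7/25, C=53/200)
  d_3[A] = 91/200*7/20 + 7/25*7/10 + 53/200*7/10 = 2163/4000
  d_3[B] = 91/200*3/10 + 7/25*1/4 + 53/200*1/5 = 519/2000
  d_3[C] = 91/200*7/20 + 7/25*1/20 + 53/200*1/10 = 799/4000
d_3 = (A=2163/4000, B=519/2000, C=799/4000)
  d_4[A] = 2163/4000*7/20 + 519/2000*7/10 + 799/4000*7/10 = 40859/80000
  d_4[B] = 2163/4000*3/10 + 519/2000*1/4 + 799/4000*1/5 = 5341/20000
  d_4[C] = 2163/4000*7/20 + 519/2000*1/20 + 799/4000*1/10 = 17777/80000
d_4 = (A=40859/80000, B=5341/20000, C=17777/80000)

Answer: 40859/80000 5341/20000 17777/80000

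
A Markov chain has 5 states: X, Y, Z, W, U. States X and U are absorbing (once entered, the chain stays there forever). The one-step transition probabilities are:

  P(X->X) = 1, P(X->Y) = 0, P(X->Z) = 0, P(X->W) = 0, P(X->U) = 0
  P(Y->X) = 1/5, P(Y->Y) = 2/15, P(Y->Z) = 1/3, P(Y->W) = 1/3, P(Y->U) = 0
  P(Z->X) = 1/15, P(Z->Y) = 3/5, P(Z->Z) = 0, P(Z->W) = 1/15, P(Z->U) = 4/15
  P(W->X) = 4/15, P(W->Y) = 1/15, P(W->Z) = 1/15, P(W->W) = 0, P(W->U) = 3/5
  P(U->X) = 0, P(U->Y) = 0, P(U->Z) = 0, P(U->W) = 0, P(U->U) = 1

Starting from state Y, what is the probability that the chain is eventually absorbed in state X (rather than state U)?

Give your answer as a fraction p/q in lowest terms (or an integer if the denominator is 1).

Answer: 67/132

Derivation:
Let a_i = P(absorbed in X | start in state i).
Boundary conditions: a_X = 1, a_U = 0.
For each transient state i, a_i = sum_j P(i->j) * a_j:
  a_Y = 1/5*a_X + 2/15*a_Y + 1/3*a_Z + 1/3*a_W + 0*a_U
  a_Z = 1/15*a_X + 3/5*a_Y + 0*a_Z + 1/15*a_W + 4/15*a_U
  a_W = 4/15*a_X + 1/15*a_Y + 1/15*a_Z + 0*a_W + 3/5*a_U

Substituting a_X = 1 and a_U = 0, rearrange to (I - Q) a = r where r[i] = P(i -> X):
  [13/15, -1/3, -1/3] . (a_Y, a_Z, a_W) = 1/5
  [-3/5, 1, -1/15] . (a_Y, a_Z, a_W) = 1/15
  [-1/15, -1/15, 1] . (a_Y, a_Z, a_W) = 4/15

Solving yields:
  a_Y = 67/132
  a_Z = 415/1056
  a_W = 115/352

Starting state is Y, so the absorption probability is a_Y = 67/132.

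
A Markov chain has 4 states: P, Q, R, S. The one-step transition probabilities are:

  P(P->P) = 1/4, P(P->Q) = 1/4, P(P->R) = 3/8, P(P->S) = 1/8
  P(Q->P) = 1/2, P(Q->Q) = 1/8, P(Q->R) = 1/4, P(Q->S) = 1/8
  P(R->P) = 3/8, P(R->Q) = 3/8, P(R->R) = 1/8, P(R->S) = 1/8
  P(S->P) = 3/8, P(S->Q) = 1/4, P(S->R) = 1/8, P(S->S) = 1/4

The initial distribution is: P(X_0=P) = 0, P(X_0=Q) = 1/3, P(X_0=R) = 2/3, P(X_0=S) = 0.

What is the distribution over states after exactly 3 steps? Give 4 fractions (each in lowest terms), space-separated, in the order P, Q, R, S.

Propagating the distribution step by step (d_{t+1} = d_t * P):
d_0 = (P=0, Q=1/3, R=2/3, S=0)
  d_1[P] = 0*1/4 + 1/3*1/2 + 2/3*3/8 + 0*3/8 = 5/12
  d_1[Q] = 0*1/4 + 1/3*1/8 + 2/3*3/8 + 0*1/4 = 7/24
  d_1[R] = 0*3/8 + 1/3*1/4 + 2/3*1/8 + 0*1/8 = 1/6
  d_1[S] = 0*1/8 + 1/3*1/8 + 2/3*1/8 + 0*1/4 = 1/8
d_1 = (P=5/12, Q=7/24, R=1/6, S=1/8)
  d_2[P] = 5/12*1/4 + 7/24*1/2 + 1/6*3/8 + 1/8*3/8 = 23/64
  d_2[Q] = 5/12*1/4 + 7/24*1/8 + 1/6*3/8 + 1/8*1/4 = 15/64
  d_2[R] = 5/12*3/8 + 7/24*1/4 + 1/6*1/8 + 1/8*1/8 = 17/64
  d_2[S] = 5/12*1/8 + 7/24*1/8 + 1/6*1/8 + 1/8*1/4 = 9/64
d_2 = (P=23/64, Q=15/64, R=17/64, S=9/64)
  d_3[P] = 23/64*1/4 + 15/64*1/2 + 17/64*3/8 + 9/64*3/8 = 23/64
  d_3[Q] = 23/64*1/4 + 15/64*1/8 + 17/64*3/8 + 9/64*1/4 = 65/256
  d_3[R] = 23/64*3/8 + 15/64*1/4 + 17/64*1/8 + 9/64*1/8 = 125/512
  d_3[S] = 23/64*1/8 + 15/64*1/8 + 17/64*1/8 + 9/64*1/4 = 73/512
d_3 = (P=23/64, Q=65/256, R=125/512, S=73/512)

Answer: 23/64 65/256 125/512 73/512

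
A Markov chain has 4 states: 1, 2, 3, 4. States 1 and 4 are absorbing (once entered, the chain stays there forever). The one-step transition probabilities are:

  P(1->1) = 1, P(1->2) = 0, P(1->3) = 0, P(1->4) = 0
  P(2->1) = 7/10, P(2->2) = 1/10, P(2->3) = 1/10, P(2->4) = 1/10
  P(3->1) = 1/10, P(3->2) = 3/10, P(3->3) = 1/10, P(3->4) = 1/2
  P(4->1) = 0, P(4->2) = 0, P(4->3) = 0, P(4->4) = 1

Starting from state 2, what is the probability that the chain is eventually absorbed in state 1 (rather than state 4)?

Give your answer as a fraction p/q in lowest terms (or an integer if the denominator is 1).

Let a_i = P(absorbed in 1 | start in state i).
Boundary conditions: a_1 = 1, a_4 = 0.
For each transient state i, a_i = sum_j P(i->j) * a_j:
  a_2 = 7/10*a_1 + 1/10*a_2 + 1/10*a_3 + 1/10*a_4
  a_3 = 1/10*a_1 + 3/10*a_2 + 1/10*a_3 + 1/2*a_4

Substituting a_1 = 1 and a_4 = 0, rearrange to (I - Q) a = r where r[i] = P(i -> 1):
  [9/10, -1/10] . (a_2, a_3) = 7/10
  [-3/10, 9/10] . (a_2, a_3) = 1/10

Solving yields:
  a_2 = 32/39
  a_3 = 5/13

Starting state is 2, so the absorption probability is a_2 = 32/39.

Answer: 32/39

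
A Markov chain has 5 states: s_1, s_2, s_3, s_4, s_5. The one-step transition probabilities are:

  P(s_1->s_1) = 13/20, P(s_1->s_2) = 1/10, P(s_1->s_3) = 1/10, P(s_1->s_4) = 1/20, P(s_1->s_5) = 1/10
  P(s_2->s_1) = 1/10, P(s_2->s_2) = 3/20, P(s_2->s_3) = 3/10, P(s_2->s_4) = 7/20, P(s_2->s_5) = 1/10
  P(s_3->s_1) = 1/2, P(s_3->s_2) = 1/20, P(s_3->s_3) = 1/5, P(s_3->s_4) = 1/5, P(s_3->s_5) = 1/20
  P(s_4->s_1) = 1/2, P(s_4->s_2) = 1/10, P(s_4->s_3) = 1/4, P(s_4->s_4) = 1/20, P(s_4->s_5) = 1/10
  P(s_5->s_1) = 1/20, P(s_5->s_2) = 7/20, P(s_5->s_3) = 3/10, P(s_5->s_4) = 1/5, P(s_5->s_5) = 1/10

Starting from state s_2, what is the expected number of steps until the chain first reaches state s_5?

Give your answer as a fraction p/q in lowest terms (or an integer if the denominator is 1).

Answer: 137300/12521

Derivation:
Let h_i = expected steps to first reach s_5 from state i.
Boundary: h_s_5 = 0.
First-step equations for the other states:
  h_s_1 = 1 + 13/20*h_s_1 + 1/10*h_s_2 + 1/10*h_s_3 + 1/20*h_s_4 + 1/10*h_s_5
  h_s_2 = 1 + 1/10*h_s_1 + 3/20*h_s_2 + 3/10*h_s_3 + 7/20*h_s_4 + 1/10*h_s_5
  h_s_3 = 1 + 1/2*h_s_1 + 1/20*h_s_2 + 1/5*h_s_3 + 1/5*h_s_4 + 1/20*h_s_5
  h_s_4 = 1 + 1/2*h_s_1 + 1/10*h_s_2 + 1/4*h_s_3 + 1/20*h_s_4 + 1/10*h_s_5

Substituting h_s_5 = 0 and rearranging gives the linear system (I - Q) h = 1:
  [7/20, -1/10, -1/10, -1/20] . (h_s_1, h_s_2, h_s_3, h_s_4) = 1
  [-1/10, 17/20, -3/10, -7/20] . (h_s_1, h_s_2, h_s_3, h_s_4) = 1
  [-1/2, -1/20, 4/5, -1/5] . (h_s_1, h_s_2, h_s_3, h_s_4) = 1
  [-1/2, -1/10, -1/4, 19/20] . (h_s_1, h_s_2, h_s_3, h_s_4) = 1

Solving yields:
  h_s_1 = 135340/12521
  h_s_2 = 137300/12521
  h_s_3 = 142940/12521
  h_s_4 = 136480/12521

Starting state is s_2, so the expected hitting time is h_s_2 = 137300/12521.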